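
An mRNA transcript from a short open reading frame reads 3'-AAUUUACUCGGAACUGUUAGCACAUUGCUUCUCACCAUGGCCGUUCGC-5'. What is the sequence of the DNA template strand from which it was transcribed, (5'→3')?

Written 5'→3' the mRNA is CGCUUGCCGGUACCACUCUUCGUUACACGAUUGUCAAGGCUCAUUUAA, so the coding DNA strand is CGCTTGCCGGTACCACTCTTCGTTACACGATTGTCAAGGCTCATTTAA. The template is its reverse complement.

5'-TTAAATGAGCCTTGACAATCGTGTAACGAAGAGTGGTACCGGCAAGCG-3'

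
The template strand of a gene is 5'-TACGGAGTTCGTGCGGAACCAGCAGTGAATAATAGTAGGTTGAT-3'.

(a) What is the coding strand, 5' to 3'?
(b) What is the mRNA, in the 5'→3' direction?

(a) 5'-ATCAACCTACTATTATTCACTGCTGGTTCCGCACGAACTCCGTA-3'
(b) 5'-AUCAACCUACUAUUAUUCACUGCUGGUUCCGCACGAACUCCGUA-3'

(a) The coding strand is the reverse complement of the template: complement ATGCCTCAAGCACGCCTTGGTCGTCACTTATTATCATCCAACTA, then reverse.
(b) mRNA has the coding-strand sequence with T→U.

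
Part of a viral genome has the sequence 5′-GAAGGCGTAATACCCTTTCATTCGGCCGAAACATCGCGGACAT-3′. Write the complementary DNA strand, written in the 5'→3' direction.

5′-ATGTCCGCGATGTTTCGGCCGAATGAAAGGGTATTACGCCTTC-3′

Pairing A↔T and G↔C gives CTTCCGCATTATGGGAAAGTAAGCCGGCTTTGTAGCGCCTGTA, running 3'→5'. Reverse for the 5'→3' convention.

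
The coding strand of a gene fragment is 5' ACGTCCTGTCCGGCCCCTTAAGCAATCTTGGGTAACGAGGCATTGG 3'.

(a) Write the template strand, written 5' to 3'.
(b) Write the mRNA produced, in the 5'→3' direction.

(a) The template strand is the reverse complement of the coding strand: complement TGCAGGACAGGCCGGGGAATTCGTTAGAACCCATTGCTCCGTAACC, then reverse.
(b) mRNA matches the coding strand with T→U.

(a) 5'-CCAATGCCTCGTTACCCAAGATTGCTTAAGGGGCCGGACAGGACGT-3'
(b) 5'-ACGUCCUGUCCGGCCCCUUAAGCAAUCUUGGGUAACGAGGCAUUGG-3'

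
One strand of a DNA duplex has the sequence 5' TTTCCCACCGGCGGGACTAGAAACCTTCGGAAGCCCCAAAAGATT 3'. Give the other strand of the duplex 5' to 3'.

5'-AATCTTTTGGGGCTTCCGAAGGTTTCTAGTCCCGCCGGTGGGAAA-3'

The complement of TTTCCCACCGGCGGGACTAGAAACCTTCGGAAGCCCCAAAAGATT is AAAGGGTGGCCGCCCTGATCTTTGGAAGCCTTCGGGGTTTTCTAA (A↔T, G↔C). DNA strands are antiparallel, so the complementary strand runs 3'→5'; reversing gives the 5'→3' form.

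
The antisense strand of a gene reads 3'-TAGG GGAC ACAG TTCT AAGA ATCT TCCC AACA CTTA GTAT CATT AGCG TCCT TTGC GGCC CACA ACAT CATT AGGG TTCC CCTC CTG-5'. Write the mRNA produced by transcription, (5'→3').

5'-AUCCCCUGUGUCAAGAUUCUUAGAAGGGUUGUGAAUCAUAGUAAUCGCAGGAAACGCCGGGUGUUGUAGUAAUCCCAAGGGGAGGAC-3'

Reading the template 3'→5' as shown, RNA polymerase pairs each base (A→U, T→A, G↔C) to build mRNA 5'→3' directly.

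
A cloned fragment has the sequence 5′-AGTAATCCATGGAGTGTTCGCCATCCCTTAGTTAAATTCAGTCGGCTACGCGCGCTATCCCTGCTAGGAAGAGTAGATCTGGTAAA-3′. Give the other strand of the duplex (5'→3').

The complement of AGTAATCCATGGAGTGTTCGCCATCCCTTAGTTAAATTCAGTCGGCTACGCGCGCTATCCCTGCTAGGAAGAGTAGATCTGGTAAA is TCATTAGGTACCTCACAAGCGGTAGGGAATCAATTTAAGTCAGCCGATGCGCGCGATAGGGACGATCCTTCTCATCTAGACCATTT (A↔T, G↔C). DNA strands are antiparallel, so the complementary strand runs 3'→5'; reversing gives the 5'→3' form.

5'-TTTACCAGATCTACTCTTCCTAGCAGGGATAGCGCGCGTAGCCGACTGAATTTAACTAAGGGATGGCGAACACTCCATGGATTACT-3'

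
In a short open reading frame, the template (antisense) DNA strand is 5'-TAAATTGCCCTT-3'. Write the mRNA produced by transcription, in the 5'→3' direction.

5'-AAGGGCAAUUUA-3'

RNA polymerase reads the template 3'→5' and synthesizes mRNA 5'→3' by base-pairing (A→U, T→A, G↔C). The complement of the template is ATTTAACGGGAA; antiparallel, so 5'→3' the coding strand is AAGGGCAATTTA. Replace T with U for the mRNA.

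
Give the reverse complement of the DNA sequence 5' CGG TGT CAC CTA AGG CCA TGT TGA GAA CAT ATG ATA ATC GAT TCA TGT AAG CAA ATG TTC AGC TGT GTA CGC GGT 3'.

5'-ACCGCGTACACAGCTGAACATTTGCTTACATGAATCGATTATCATATGTTCTCAACATGGCCTTAGGTGACACCG-3'

Complement each base (A↔T, G↔C): GCCACAGTGGATTCCGGTACAACTCTTGTATACTATTAGCTAAGTACATTCGTTTACAAGTCGACACATGCGCCA. Then reverse.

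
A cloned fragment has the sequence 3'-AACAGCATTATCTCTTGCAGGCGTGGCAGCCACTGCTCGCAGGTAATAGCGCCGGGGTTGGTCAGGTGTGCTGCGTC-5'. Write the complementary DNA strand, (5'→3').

5'-TTGTCGTAATAGAGAACGTCCGCACCGTCGGTGACGAGCGTCCATTATCGCGGCCCCAACCAGTCCACACGACGCAG-3'

The strand is given 3'→5', so its complement runs 5'→3' in the same left-to-right order: pair each base A↔T, G↔C.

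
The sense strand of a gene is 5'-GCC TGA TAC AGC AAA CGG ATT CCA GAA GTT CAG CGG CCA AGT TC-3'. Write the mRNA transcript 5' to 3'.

5'-GCCUGAUACAGCAAACGGAUUCCAGAAGUUCAGCGGCCAAGUUC-3'

mRNA has the coding-strand sequence with U in place of T.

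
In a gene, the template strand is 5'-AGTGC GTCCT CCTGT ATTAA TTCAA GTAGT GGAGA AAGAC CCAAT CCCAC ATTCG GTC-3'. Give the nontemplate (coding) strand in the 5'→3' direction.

The coding strand is complementary and antiparallel to the template: take the complement (A↔T, G↔C) and reverse.

5'-GACCGAATGTGGGATTGGGTCTTTCTCCACTACTTGAATTAATACAGGAGGACGCACT-3'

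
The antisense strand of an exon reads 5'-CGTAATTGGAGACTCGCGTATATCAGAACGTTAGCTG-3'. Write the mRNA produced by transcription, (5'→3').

RNA polymerase reads the template 3'→5' and synthesizes mRNA 5'→3' by base-pairing (A→U, T→A, G↔C). The complement of the template is GCATTAACCTCTGAGCGCATATAGTCTTGCAATCGAC; antiparallel, so 5'→3' the coding strand is CAGCTAACGTTCTGATATACGCGAGTCTCCAATTACG. Replace T with U for the mRNA.

5'-CAGCUAACGUUCUGAUAUACGCGAGUCUCCAAUUACG-3'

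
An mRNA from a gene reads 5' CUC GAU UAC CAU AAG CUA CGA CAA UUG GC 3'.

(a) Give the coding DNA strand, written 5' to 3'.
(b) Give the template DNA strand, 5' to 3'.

(a) 5'-CTCGATTACCATAAGCTACGACAATTGGC-3'
(b) 5'-GCCAATTGTCGTAGCTTATGGTAATCGAG-3'

(a) The coding strand matches the mRNA with U→T.
(b) The template strand is the reverse complement of the coding strand.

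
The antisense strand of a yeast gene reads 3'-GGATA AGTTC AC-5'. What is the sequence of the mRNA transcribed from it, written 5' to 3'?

5'-CCUAUUCAAGUG-3'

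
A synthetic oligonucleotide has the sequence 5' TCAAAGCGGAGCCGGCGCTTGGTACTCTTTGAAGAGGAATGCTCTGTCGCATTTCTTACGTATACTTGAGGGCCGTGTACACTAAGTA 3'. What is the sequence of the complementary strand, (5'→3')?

5'-TACTTAGTGTACACGGCCCTCAAGTATACGTAAGAAATGCGACAGAGCATTCCTCTTCAAAGAGTACCAAGCGCCGGCTCCGCTTTGA-3'

The complement of TCAAAGCGGAGCCGGCGCTTGGTACTCTTTGAAGAGGAATGCTCTGTCGCATTTCTTACGTATACTTGAGGGCCGTGTACACTAAGTA is AGTTTCGCCTCGGCCGCGAACCATGAGAAACTTCTCCTTACGAGACAGCGTAAAGAATGCATATGAACTCCCGGCACATGTGATTCAT (A↔T, G↔C). DNA strands are antiparallel, so the complementary strand runs 3'→5'; reversing gives the 5'→3' form.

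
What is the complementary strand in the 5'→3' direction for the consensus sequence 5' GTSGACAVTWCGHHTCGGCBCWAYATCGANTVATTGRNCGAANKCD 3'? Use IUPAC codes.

5'-HGMNTTCGNYCAATBANTCGATRTWGVGCCGADDCGWABTGTCSAC-3'

Standard pairs A↔T, G↔C; ambiguity codes pair R↔Y, K↔M, W↔W, S↔S, B↔V, D↔H, N↔N. Complement (CASCTGTBAWGCDDAGCCGVGWTRTAGCTNABTAACYNGCTTNMGH), then reverse for 5'→3'.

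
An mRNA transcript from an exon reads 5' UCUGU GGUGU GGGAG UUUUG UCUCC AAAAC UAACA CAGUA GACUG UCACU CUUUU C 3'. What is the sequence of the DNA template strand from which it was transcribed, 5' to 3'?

Replace U with T to get the coding DNA strand: TCTGTGGTGTGGGAGTTTTGTCTCCAAAACTAACACAGTAGACTGTCACTCTTTTC. The template strand is its reverse complement (complement AGACACCACACCCTCAAAACAGAGGTTTTGATTGTGTCATCTGACAGTGAGAAAAG, then reverse).

5'-GAAAAGAGTGACAGTCTACTGTGTTAGTTTTGGAGACAAAACTCCCACACCACAGA-3'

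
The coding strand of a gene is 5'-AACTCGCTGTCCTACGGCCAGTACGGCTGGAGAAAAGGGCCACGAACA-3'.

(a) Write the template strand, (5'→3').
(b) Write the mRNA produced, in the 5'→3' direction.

(a) 5′-TGTTCGTGGCCCTTTTCTCCAGCCGTACTGGCCGTAGGACAGCGAGTT-3′
(b) 5′-AACUCGCUGUCCUACGGCCAGUACGGCUGGAGAAAAGGGCCACGAACA-3′

(a) The template strand is the reverse complement of the coding strand: complement TTGAGCGACAGGATGCCGGTCATGCCGACCTCTTTTCCCGGTGCTTGT, then reverse.
(b) mRNA matches the coding strand with T→U.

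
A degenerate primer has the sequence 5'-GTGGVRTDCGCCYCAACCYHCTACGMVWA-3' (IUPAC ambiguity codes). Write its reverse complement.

5'-TWBKCGTAGDRGGTTGRGGCGHAYBCCAC-3'

Standard pairs A↔T, G↔C; ambiguity codes pair R↔Y, M↔K, W↔W, D↔H, V↔B. Complement (CACCBYAHGCGGRGTTGGRDGATGCKBWT), then reverse for 5'→3'.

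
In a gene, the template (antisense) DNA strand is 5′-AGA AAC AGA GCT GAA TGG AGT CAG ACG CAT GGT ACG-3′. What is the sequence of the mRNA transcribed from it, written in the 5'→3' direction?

The mRNA has the sequence of the coding strand (reverse complement of the template) with T→U. Reverse complement of AGAAACAGAGCTGAATGGAGTCAGACGCATGGTACG is CGTACCATGCGTCTGACTCCATTCAGCTCTGTTTCT; then T→U.

5′-CGUACCAUGCGUCUGACUCCAUUCAGCUCUGUUUCU-3′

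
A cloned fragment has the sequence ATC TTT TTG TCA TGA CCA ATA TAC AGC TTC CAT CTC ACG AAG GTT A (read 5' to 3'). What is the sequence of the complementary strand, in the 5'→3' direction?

5'-TAACCTTCGTGAGATGGAAGCTGTATATTGGTCATGACAAAAAGAT-3'

Pairing A↔T and G↔C gives TAGAAAAACAGTACTGGTTATATGTCGAAGGTAGAGTGCTTCCAAT, running 3'→5'. Reverse for the 5'→3' convention.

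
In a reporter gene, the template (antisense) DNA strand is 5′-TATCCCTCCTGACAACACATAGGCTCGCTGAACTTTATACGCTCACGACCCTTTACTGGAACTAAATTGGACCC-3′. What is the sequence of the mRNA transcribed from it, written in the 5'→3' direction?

5'-GGGUCCAAUUUAGUUCCAGUAAAGGGUCGUGAGCGUAUAAAGUUCAGCGAGCCUAUGUGUUGUCAGGAGGGAUA-3'

The mRNA has the sequence of the coding strand (reverse complement of the template) with T→U. Reverse complement of TATCCCTCCTGACAACACATAGGCTCGCTGAACTTTATACGCTCACGACCCTTTACTGGAACTAAATTGGACCC is GGGTCCAATTTAGTTCCAGTAAAGGGTCGTGAGCGTATAAAGTTCAGCGAGCCTATGTGTTGTCAGGAGGGATA; then T→U.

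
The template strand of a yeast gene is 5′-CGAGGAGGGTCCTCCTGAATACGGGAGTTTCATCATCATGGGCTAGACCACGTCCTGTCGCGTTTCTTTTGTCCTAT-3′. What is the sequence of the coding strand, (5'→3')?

The coding strand is complementary and antiparallel to the template: take the complement (A↔T, G↔C) and reverse.

5'-ATAGGACAAAAGAAACGCGACAGGACGTGGTCTAGCCCATGATGATGAAACTCCCGTATTCAGGAGGACCCTCCTCG-3'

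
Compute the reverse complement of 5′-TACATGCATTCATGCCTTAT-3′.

Complement each base (A↔T, G↔C): ATGTACGTAAGTACGGAATA. Then reverse.

5'-ATAAGGCATGAATGCATGTA-3'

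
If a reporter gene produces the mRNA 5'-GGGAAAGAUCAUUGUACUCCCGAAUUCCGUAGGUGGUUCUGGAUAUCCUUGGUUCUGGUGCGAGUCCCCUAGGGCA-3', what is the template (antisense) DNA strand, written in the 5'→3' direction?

5'-TGCCCTAGGGGACTCGCACCAGAACCAAGGATATCCAGAACCACCTACGGAATTCGGGAGTACAATGATCTTTCCC-3'

Replace U with T to get the coding DNA strand: GGGAAAGATCATTGTACTCCCGAATTCCGTAGGTGGTTCTGGATATCCTTGGTTCTGGTGCGAGTCCCCTAGGGCA. The template strand is its reverse complement (complement CCCTTTCTAGTAACATGAGGGCTTAAGGCATCCACCAAGACCTATAGGAACCAAGACCACGCTCAGGGGATCCCGT, then reverse).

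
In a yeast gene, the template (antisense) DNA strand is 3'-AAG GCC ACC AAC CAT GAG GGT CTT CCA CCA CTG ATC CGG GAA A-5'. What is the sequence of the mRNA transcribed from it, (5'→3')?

Reading the template 3'→5' as shown, RNA polymerase pairs each base (A→U, T→A, G↔C) to build mRNA 5'→3' directly.

5'-UUCCGGUGGUUGGUACUCCCAGAAGGUGGUGACUAGGCCCUUU-3'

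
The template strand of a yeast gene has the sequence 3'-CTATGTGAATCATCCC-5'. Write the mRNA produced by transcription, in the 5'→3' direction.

5′-GAUACACUUAGUAGGG-3′

Reading the template 3'→5' as shown, RNA polymerase pairs each base (A→U, T→A, G↔C) to build mRNA 5'→3' directly.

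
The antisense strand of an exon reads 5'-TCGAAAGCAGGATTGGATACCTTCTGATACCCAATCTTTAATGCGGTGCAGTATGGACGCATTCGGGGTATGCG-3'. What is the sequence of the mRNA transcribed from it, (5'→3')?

RNA polymerase reads the template 3'→5' and synthesizes mRNA 5'→3' by base-pairing (A→U, T→A, G↔C). The complement of the template is AGCTTTCGTCCTAACCTATGGAAGACTATGGGTTAGAAATTACGCCACGTCATACCTGCGTAAGCCCCATACGC; antiparallel, so 5'→3' the coding strand is CGCATACCCCGAATGCGTCCATACTGCACCGCATTAAAGATTGGGTATCAGAAGGTATCCAATCCTGCTTTCGA. Replace T with U for the mRNA.

5'-CGCAUACCCCGAAUGCGUCCAUACUGCACCGCAUUAAAGAUUGGGUAUCAGAAGGUAUCCAAUCCUGCUUUCGA-3'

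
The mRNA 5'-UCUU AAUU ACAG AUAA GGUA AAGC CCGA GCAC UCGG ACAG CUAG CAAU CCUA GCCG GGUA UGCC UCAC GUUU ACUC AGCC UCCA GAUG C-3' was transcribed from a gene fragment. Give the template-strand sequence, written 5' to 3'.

5'-GCATCTGGAGGCTGAGTAAACGTGAGGCATACCCGGCTAGGATTGCTAGCTGTCCGAGTGCTCGGGCTTTACCTTATCTGTAATTAAGA-3'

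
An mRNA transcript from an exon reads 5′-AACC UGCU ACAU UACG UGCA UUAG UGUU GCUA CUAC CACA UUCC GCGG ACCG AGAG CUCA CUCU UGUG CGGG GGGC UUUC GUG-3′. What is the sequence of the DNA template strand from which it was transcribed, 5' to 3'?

5'-CACGAAAGCCCCCCGCACAAGAGTGAGCTCTCGGTCCGCGGAATGTGGTAGTAGCAACACTAATGCACGTAATGTAGCAGGTT-3'

Replace U with T to get the coding DNA strand: AACCTGCTACATTACGTGCATTAGTGTTGCTACTACCACATTCCGCGGACCGAGAGCTCACTCTTGTGCGGGGGGCTTTCGTG. The template strand is its reverse complement (complement TTGGACGATGTAATGCACGTAATCACAACGATGATGGTGTAAGGCGCCTGGCTCTCGAGTGAGAACACGCCCCCCGAAAGCAC, then reverse).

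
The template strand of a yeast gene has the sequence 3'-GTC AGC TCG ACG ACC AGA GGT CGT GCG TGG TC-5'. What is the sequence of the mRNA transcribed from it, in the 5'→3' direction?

Reading the template 3'→5' as shown, RNA polymerase pairs each base (A→U, T→A, G↔C) to build mRNA 5'→3' directly.

5'-CAGUCGAGCUGCUGGUCUCCAGCACGCACCAG-3'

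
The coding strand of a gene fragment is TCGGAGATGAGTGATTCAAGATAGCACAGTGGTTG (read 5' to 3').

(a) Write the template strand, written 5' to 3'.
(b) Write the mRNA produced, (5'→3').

(a) The template strand is the reverse complement of the coding strand: complement AGCCTCTACTCACTAAGTTCTATCGTGTCACCAAC, then reverse.
(b) mRNA matches the coding strand with T→U.

(a) 5'-CAACCACTGTGCTATCTTGAATCACTCATCTCCGA-3'
(b) 5'-UCGGAGAUGAGUGAUUCAAGAUAGCACAGUGGUUG-3'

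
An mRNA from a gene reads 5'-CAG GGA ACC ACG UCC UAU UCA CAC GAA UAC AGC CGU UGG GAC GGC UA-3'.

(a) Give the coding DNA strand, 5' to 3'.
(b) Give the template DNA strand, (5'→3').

(a) The coding strand matches the mRNA with U→T.
(b) The template strand is the reverse complement of the coding strand.

(a) 5'-CAGGGAACCACGTCCTATTCACACGAATACAGCCGTTGGGACGGCTA-3'
(b) 5′-TAGCCGTCCCAACGGCTGTATTCGTGTGAATAGGACGTGGTTCCCTG-3′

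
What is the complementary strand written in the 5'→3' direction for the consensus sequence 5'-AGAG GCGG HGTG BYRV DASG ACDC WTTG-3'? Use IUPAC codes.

Standard pairs A↔T, G↔C; ambiguity codes pair R↔Y, W↔W, S↔S, B↔V, D↔H. Complement (TCTCCGCCDCACVRYBHTSCTGHGWAAC), then reverse for 5'→3'.

5'-CAAWGHGTCSTHBYRVCACDCCGCCTCT-3'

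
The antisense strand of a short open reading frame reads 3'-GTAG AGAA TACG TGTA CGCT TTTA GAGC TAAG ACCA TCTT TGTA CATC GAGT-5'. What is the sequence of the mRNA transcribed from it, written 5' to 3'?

5'-CAUCUCUUAUGCACAUGCGAAAAUCUCGAUUCUGGUAGAAACAUGUAGCUCA-3'

Reading the template 3'→5' as shown, RNA polymerase pairs each base (A→U, T→A, G↔C) to build mRNA 5'→3' directly.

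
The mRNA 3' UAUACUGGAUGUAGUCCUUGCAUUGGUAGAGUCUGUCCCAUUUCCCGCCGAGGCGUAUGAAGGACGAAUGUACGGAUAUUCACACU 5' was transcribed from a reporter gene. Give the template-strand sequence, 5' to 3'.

5′-ATATGACCTACATCAGGAACGTAACCATCTCAGACAGGGTAAAGGGCGGCTCCGCATACTTCCTGCTTACATGCCTATAAGTGTGA-3′

Written 5'→3' the mRNA is UCACACUUAUAGGCAUGUAAGCAGGAAGUAUGCGGAGCCGCCCUUUACCCUGUCUGAGAUGGUUACGUUCCUGAUGUAGGUCAUAU, so the coding DNA strand is TCACACTTATAGGCATGTAAGCAGGAAGTATGCGGAGCCGCCCTTTACCCTGTCTGAGATGGTTACGTTCCTGATGTAGGTCATAT. The template is its reverse complement.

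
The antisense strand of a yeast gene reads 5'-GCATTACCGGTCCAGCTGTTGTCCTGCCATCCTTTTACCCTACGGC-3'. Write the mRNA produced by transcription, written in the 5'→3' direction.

The mRNA has the sequence of the coding strand (reverse complement of the template) with T→U. Reverse complement of GCATTACCGGTCCAGCTGTTGTCCTGCCATCCTTTTACCCTACGGC is GCCGTAGGGTAAAAGGATGGCAGGACAACAGCTGGACCGGTAATGC; then T→U.

5'-GCCGUAGGGUAAAAGGAUGGCAGGACAACAGCUGGACCGGUAAUGC-3'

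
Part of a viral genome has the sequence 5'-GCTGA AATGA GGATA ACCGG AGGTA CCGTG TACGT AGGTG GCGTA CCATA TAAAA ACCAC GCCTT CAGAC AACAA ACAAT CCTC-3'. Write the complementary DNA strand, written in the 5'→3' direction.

5'-GAGGATTGTTTGTTGTCTGAAGGCGTGGTTTTTATATGGTACGCCACCTACGTACACGGTACCTCCGGTTATCCTCATTTCAGC-3'

The complement of GCTGAAATGAGGATAACCGGAGGTACCGTGTACGTAGGTGGCGTACCATATAAAAACCACGCCTTCAGACAACAAACAATCCTC is CGACTTTACTCCTATTGGCCTCCATGGCACATGCATCCACCGCATGGTATATTTTTGGTGCGGAAGTCTGTTGTTTGTTAGGAG (A↔T, G↔C). DNA strands are antiparallel, so the complementary strand runs 3'→5'; reversing gives the 5'→3' form.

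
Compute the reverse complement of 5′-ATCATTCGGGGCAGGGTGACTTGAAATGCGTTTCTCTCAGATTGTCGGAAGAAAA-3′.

Reading the sequence 3'→5' and pairing each base (A↔T, G↔C) gives the reverse complement directly.

5′-TTTTCTTCCGACAATCTGAGAGAAACGCATTTCAAGTCACCCTGCCCCGAATGAT-3′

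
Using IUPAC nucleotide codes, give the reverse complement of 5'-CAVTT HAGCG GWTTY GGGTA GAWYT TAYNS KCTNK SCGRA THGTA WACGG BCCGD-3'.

5'-HCGGVCCGTWTACDATYCGSMNAGMSNRTAARWTCTACCCRAAWCCGCTDAABTG-3'

Standard pairs A↔T, G↔C; ambiguity codes pair R↔Y, K↔M, W↔W, S↔S, B↔V, D↔H, N↔N. Complement (GTBAADTCGCCWAARCCCATCTWRAATRNSMGANMSGCYTADCATWTGCCVGGCH), then reverse for 5'→3'.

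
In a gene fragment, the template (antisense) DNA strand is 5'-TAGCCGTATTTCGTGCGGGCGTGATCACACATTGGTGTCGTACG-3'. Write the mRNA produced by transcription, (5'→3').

5'-CGUACGACACCAAUGUGUGAUCACGCCCGCACGAAAUACGGCUA-3'

RNA polymerase reads the template 3'→5' and synthesizes mRNA 5'→3' by base-pairing (A→U, T→A, G↔C). The complement of the template is ATCGGCATAAAGCACGCCCGCACTAGTGTGTAACCACAGCATGC; antiparallel, so 5'→3' the coding strand is CGTACGACACCAATGTGTGATCACGCCCGCACGAAATACGGCTA. Replace T with U for the mRNA.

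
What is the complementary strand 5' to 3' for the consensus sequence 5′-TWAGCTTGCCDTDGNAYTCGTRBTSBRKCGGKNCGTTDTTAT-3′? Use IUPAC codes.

5'-ATAAHAACGNMCCGMYVSAVYACGARTNCHAHGGCAAGCTWA-3'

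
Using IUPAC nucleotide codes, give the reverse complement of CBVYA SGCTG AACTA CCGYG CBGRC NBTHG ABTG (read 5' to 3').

5'-CAVTCDAVNGYCVGCRCGGTAGTTCAGCSTRBVG-3'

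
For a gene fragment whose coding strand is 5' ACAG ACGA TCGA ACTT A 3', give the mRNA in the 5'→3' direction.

The mRNA is synthesized from the template strand, so it matches the coding strand with T replaced by U.

5′-ACAGACGAUCGAACUUA-3′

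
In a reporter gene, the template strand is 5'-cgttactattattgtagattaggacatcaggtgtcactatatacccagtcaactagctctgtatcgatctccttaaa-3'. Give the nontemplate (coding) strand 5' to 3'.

5'-TTTAAGGAGATCGATACAGAGCTAGTTGACTGGGTATATAGTGACACCTGATGTCCTAATCTACAATAATAGTAACG-3'

The coding strand is complementary and antiparallel to the template: take the complement (A↔T, G↔C) and reverse.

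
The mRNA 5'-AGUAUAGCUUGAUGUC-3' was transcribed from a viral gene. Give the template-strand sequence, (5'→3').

Replace U with T to get the coding DNA strand: AGTATAGCTTGATGTC. The template strand is its reverse complement (complement TCATATCGAACTACAG, then reverse).

5′-GACATCAAGCTATACT-3′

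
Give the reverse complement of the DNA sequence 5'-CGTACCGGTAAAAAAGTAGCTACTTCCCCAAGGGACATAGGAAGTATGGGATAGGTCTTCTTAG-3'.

5'-CTAAGAAGACCTATCCCATACTTCCTATGTCCCTTGGGGAAGTAGCTACTTTTTTACCGGTACG-3'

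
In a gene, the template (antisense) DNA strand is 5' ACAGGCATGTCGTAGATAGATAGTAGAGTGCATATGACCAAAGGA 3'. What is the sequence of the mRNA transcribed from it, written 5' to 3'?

5'-UCCUUUGGUCAUAUGCACUCUACUAUCUAUCUACGACAUGCCUGU-3'

The mRNA has the sequence of the coding strand (reverse complement of the template) with T→U. Reverse complement of ACAGGCATGTCGTAGATAGATAGTAGAGTGCATATGACCAAAGGA is TCCTTTGGTCATATGCACTCTACTATCTATCTACGACATGCCTGT; then T→U.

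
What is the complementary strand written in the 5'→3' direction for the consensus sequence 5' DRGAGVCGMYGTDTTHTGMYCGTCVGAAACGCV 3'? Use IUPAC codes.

Standard pairs A↔T, G↔C; ambiguity codes pair R↔Y, M↔K, D↔H, V↔B. Complement (HYCTCBGCKRCAHAADACKRGCAGBCTTTGCGB), then reverse for 5'→3'.

5'-BGCGTTTCBGACGRKCADAAHACRKCGBCTCYH-3'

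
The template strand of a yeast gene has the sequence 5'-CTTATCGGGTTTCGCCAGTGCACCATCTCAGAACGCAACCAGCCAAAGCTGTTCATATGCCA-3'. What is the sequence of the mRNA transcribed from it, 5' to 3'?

5′-UGGCAUAUGAACAGCUUUGGCUGGUUGCGUUCUGAGAUGGUGCACUGGCGAAACCCGAUAAG-3′

RNA polymerase reads the template 3'→5' and synthesizes mRNA 5'→3' by base-pairing (A→U, T→A, G↔C). The complement of the template is GAATAGCCCAAAGCGGTCACGTGGTAGAGTCTTGCGTTGGTCGGTTTCGACAAGTATACGGT; antiparallel, so 5'→3' the coding strand is TGGCATATGAACAGCTTTGGCTGGTTGCGTTCTGAGATGGTGCACTGGCGAAACCCGATAAG. Replace T with U for the mRNA.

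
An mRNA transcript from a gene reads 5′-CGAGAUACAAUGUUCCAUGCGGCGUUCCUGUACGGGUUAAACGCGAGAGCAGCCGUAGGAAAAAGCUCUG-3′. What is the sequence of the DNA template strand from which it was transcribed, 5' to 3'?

5'-CAGAGCTTTTTCCTACGGCTGCTCTCGCGTTTAACCCGTACAGGAACGCCGCATGGAACATTGTATCTCG-3'

Replace U with T to get the coding DNA strand: CGAGATACAATGTTCCATGCGGCGTTCCTGTACGGGTTAAACGCGAGAGCAGCCGTAGGAAAAAGCTCTG. The template strand is its reverse complement (complement GCTCTATGTTACAAGGTACGCCGCAAGGACATGCCCAATTTGCGCTCTCGTCGGCATCCTTTTTCGAGAC, then reverse).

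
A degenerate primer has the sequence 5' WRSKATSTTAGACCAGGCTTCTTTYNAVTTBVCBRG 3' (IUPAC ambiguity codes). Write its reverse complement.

Standard pairs A↔T, G↔C; ambiguity codes pair R↔Y, K↔M, W↔W, S↔S, B↔V, N↔N. Complement (WYSMTASAATCTGGTCCGAAGAAARNTBAAVBGVYC), then reverse for 5'→3'.

5'-CYVGBVAABTNRAAAGAAGCCTGGTCTAASATMSYW-3'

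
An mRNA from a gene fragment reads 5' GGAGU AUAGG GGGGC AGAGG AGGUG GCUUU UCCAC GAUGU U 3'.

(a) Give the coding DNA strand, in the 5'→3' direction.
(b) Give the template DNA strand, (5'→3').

(a) 5'-GGAGTATAGGGGGGCAGAGGAGGTGGCTTTTCCACGATGTT-3'
(b) 5'-AACATCGTGGAAAAGCCACCTCCTCTGCCCCCCTATACTCC-3'

(a) The coding strand matches the mRNA with U→T.
(b) The template strand is the reverse complement of the coding strand.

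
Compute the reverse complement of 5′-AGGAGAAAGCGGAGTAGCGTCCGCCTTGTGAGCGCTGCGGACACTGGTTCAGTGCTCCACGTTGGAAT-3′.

Complement each base (A↔T, G↔C): TCCTCTTTCGCCTCATCGCAGGCGGAACACTCGCGACGCCTGTGACCAAGTCACGAGGTGCAACCTTA. Then reverse.

5'-ATTCCAACGTGGAGCACTGAACCAGTGTCCGCAGCGCTCACAAGGCGGACGCTACTCCGCTTTCTCCT-3'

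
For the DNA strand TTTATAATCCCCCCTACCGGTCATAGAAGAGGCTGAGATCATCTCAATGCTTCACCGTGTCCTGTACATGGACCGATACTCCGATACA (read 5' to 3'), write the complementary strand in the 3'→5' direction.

Base-pairing A↔T, G↔C gives the complement. The complementary strand is antiparallel, so paired with a 5'→3' strand it runs 3'→5'.

3'-AAATATTAGGGGGGATGGCCAGTATCTTCTCCGACTCTAGTAGAGTTACGAAGTGGCACAGGACATGTACCTGGCTATGAGGCTATGT-5'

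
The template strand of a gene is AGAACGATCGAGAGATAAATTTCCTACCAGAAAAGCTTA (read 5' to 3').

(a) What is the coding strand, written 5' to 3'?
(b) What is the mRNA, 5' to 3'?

(a) 5′-TAAGCTTTTCTGGTAGGAAATTTATCTCTCGATCGTTCT-3′
(b) 5'-UAAGCUUUUCUGGUAGGAAAUUUAUCUCUCGAUCGUUCU-3'

(a) The coding strand is the reverse complement of the template: complement TCTTGCTAGCTCTCTATTTAAAGGATGGTCTTTTCGAAT, then reverse.
(b) mRNA has the coding-strand sequence with T→U.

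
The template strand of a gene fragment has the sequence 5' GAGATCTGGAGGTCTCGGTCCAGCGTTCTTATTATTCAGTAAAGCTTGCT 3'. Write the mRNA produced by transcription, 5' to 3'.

5′-AGCAAGCUUUACUGAAUAAUAAGAACGCUGGACCGAGACCUCCAGAUCUC-3′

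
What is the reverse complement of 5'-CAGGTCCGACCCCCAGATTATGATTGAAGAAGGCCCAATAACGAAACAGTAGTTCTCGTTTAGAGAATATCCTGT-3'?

5'-ACAGGATATTCTCTAAACGAGAACTACTGTTTCGTTATTGGGCCTTCTTCAATCATAATCTGGGGGTCGGACCTG-3'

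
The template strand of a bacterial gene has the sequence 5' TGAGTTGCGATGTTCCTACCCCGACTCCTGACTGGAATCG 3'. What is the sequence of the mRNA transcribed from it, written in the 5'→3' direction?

The mRNA has the sequence of the coding strand (reverse complement of the template) with T→U. Reverse complement of TGAGTTGCGATGTTCCTACCCCGACTCCTGACTGGAATCG is CGATTCCAGTCAGGAGTCGGGGTAGGAACATCGCAACTCA; then T→U.

5'-CGAUUCCAGUCAGGAGUCGGGGUAGGAACAUCGCAACUCA-3'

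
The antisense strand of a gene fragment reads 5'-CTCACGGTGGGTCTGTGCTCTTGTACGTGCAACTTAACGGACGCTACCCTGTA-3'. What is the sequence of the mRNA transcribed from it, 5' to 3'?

5'-UACAGGGUAGCGUCCGUUAAGUUGCACGUACAAGAGCACAGACCCACCGUGAG-3'

RNA polymerase reads the template 3'→5' and synthesizes mRNA 5'→3' by base-pairing (A→U, T→A, G↔C). The complement of the template is GAGTGCCACCCAGACACGAGAACATGCACGTTGAATTGCCTGCGATGGGACAT; antiparallel, so 5'→3' the coding strand is TACAGGGTAGCGTCCGTTAAGTTGCACGTACAAGAGCACAGACCCACCGTGAG. Replace T with U for the mRNA.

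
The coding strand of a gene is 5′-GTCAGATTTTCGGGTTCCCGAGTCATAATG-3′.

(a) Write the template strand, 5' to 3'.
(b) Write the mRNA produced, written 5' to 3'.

(a) The template strand is the reverse complement of the coding strand: complement CAGTCTAAAAGCCCAAGGGCTCAGTATTAC, then reverse.
(b) mRNA matches the coding strand with T→U.

(a) 5′-CATTATGACTCGGGAACCCGAAAATCTGAC-3′
(b) 5'-GUCAGAUUUUCGGGUUCCCGAGUCAUAAUG-3'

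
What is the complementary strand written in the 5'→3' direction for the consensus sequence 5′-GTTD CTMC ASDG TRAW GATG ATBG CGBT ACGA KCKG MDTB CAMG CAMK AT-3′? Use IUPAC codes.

Standard pairs A↔T, G↔C; ambiguity codes pair R↔Y, M↔K, W↔W, S↔S, B↔V, D↔H. Complement (CAAHGAKGTSHCAYTWCTACTAVCGCVATGCTMGMCKHAVGTKCGTKMTA), then reverse for 5'→3'.

5'-ATMKTGCKTGVAHKCMGMTCGTAVCGCVATCATCWTYACHSTGKAGHAAC-3'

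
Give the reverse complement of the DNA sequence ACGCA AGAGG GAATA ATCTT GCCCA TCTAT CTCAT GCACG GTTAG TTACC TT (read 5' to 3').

5'-AAGGTAACTAACCGTGCATGAGATAGATGGGCAAGATTATTCCCTCTTGCGT-3'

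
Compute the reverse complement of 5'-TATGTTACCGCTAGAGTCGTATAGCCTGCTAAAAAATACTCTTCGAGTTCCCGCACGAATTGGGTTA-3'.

5'-TAACCCAATTCGTGCGGGAACTCGAAGAGTATTTTTTAGCAGGCTATACGACTCTAGCGGTAACATA-3'

Reading the sequence 3'→5' and pairing each base (A↔T, G↔C) gives the reverse complement directly.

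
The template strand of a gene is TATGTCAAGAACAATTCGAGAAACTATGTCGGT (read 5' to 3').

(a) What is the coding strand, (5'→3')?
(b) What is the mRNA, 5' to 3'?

(a) 5'-ACCGACATAGTTTCTCGAATTGTTCTTGACATA-3'
(b) 5'-ACCGACAUAGUUUCUCGAAUUGUUCUUGACAUA-3'

(a) The coding strand is the reverse complement of the template: complement ATACAGTTCTTGTTAAGCTCTTTGATACAGCCA, then reverse.
(b) mRNA has the coding-strand sequence with T→U.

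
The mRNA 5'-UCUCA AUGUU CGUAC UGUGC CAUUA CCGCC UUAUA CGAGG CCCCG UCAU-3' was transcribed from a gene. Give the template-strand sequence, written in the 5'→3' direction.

5'-ATGACGGGGCCTCGTATAAGGCGGTAATGGCACAGTACGAACATTGAGA-3'

Replace U with T to get the coding DNA strand: TCTCAATGTTCGTACTGTGCCATTACCGCCTTATACGAGGCCCCGTCAT. The template strand is its reverse complement (complement AGAGTTACAAGCATGACACGGTAATGGCGGAATATGCTCCGGGGCAGTA, then reverse).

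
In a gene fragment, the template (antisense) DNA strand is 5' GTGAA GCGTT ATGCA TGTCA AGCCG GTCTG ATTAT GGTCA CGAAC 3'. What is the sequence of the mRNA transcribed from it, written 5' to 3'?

RNA polymerase reads the template 3'→5' and synthesizes mRNA 5'→3' by base-pairing (A→U, T→A, G↔C). The complement of the template is CACTTCGCAATACGTACAGTTCGGCCAGACTAATACCAGTGCTTG; antiparallel, so 5'→3' the coding strand is GTTCGTGACCATAATCAGACCGGCTTGACATGCATAACGCTTCAC. Replace T with U for the mRNA.

5′-GUUCGUGACCAUAAUCAGACCGGCUUGACAUGCAUAACGCUUCAC-3′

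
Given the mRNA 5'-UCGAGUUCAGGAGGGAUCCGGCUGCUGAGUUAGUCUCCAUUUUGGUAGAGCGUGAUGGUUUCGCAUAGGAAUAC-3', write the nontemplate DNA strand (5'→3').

5'-TCGAGTTCAGGAGGGATCCGGCTGCTGAGTTAGTCTCCATTTTGGTAGAGCGTGATGGTTTCGCATAGGAATAC-3'

The coding DNA strand has the same 5'→3' sequence as the mRNA with U replaced by T.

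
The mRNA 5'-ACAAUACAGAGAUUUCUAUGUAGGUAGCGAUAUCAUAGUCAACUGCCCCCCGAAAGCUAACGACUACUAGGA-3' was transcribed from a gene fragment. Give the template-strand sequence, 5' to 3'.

Replace U with T to get the coding DNA strand: ACAATACAGAGATTTCTATGTAGGTAGCGATATCATAGTCAACTGCCCCCCGAAAGCTAACGACTACTAGGA. The template strand is its reverse complement (complement TGTTATGTCTCTAAAGATACATCCATCGCTATAGTATCAGTTGACGGGGGGCTTTCGATTGCTGATGATCCT, then reverse).

5'-TCCTAGTAGTCGTTAGCTTTCGGGGGGCAGTTGACTATGATATCGCTACCTACATAGAAATCTCTGTATTGT-3'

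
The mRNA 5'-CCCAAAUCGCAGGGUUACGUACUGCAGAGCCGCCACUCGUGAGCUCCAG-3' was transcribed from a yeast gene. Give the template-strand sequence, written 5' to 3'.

5'-CTGGAGCTCACGAGTGGCGGCTCTGCAGTACGTAACCCTGCGATTTGGG-3'

Replace U with T to get the coding DNA strand: CCCAAATCGCAGGGTTACGTACTGCAGAGCCGCCACTCGTGAGCTCCAG. The template strand is its reverse complement (complement GGGTTTAGCGTCCCAATGCATGACGTCTCGGCGGTGAGCACTCGAGGTC, then reverse).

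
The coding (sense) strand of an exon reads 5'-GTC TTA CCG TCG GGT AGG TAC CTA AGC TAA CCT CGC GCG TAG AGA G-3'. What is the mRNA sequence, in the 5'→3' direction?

mRNA has the coding-strand sequence with U in place of T.

5′-GUCUUACCGUCGGGUAGGUACCUAAGCUAACCUCGCGCGUAGAGAG-3′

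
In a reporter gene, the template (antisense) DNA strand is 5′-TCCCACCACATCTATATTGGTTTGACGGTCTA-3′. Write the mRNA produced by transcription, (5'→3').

5'-UAGACCGUCAAACCAAUAUAGAUGUGGUGGGA-3'

The mRNA has the sequence of the coding strand (reverse complement of the template) with T→U. Reverse complement of TCCCACCACATCTATATTGGTTTGACGGTCTA is TAGACCGTCAAACCAATATAGATGTGGTGGGA; then T→U.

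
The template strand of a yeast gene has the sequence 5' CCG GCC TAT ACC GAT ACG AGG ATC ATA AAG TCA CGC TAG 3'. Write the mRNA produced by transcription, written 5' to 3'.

RNA polymerase reads the template 3'→5' and synthesizes mRNA 5'→3' by base-pairing (A→U, T→A, G↔C). The complement of the template is GGCCGGATATGGCTATGCTCCTAGTATTTCAGTGCGATC; antiparallel, so 5'→3' the coding strand is CTAGCGTGACTTTATGATCCTCGTATCGGTATAGGCCGG. Replace T with U for the mRNA.

5′-CUAGCGUGACUUUAUGAUCCUCGUAUCGGUAUAGGCCGG-3′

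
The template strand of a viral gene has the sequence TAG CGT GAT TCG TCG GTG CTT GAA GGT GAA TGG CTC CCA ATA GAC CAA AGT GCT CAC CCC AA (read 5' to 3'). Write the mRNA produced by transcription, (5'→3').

5'-UUGGGGUGAGCACUUUGGUCUAUUGGGAGCCAUUCACCUUCAAGCACCGACGAAUCACGCUA-3'

RNA polymerase reads the template 3'→5' and synthesizes mRNA 5'→3' by base-pairing (A→U, T→A, G↔C). The complement of the template is ATCGCACTAAGCAGCCACGAACTTCCACTTACCGAGGGTTATCTGGTTTCACGAGTGGGGTT; antiparallel, so 5'→3' the coding strand is TTGGGGTGAGCACTTTGGTCTATTGGGAGCCATTCACCTTCAAGCACCGACGAATCACGCTA. Replace T with U for the mRNA.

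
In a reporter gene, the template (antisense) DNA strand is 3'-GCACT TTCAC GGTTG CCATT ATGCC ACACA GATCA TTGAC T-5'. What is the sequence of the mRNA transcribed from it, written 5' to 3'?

Reading the template 3'→5' as shown, RNA polymerase pairs each base (A→U, T→A, G↔C) to build mRNA 5'→3' directly.

5'-CGUGAAAGUGCCAACGGUAAUACGGUGUGUCUAGUAACUGA-3'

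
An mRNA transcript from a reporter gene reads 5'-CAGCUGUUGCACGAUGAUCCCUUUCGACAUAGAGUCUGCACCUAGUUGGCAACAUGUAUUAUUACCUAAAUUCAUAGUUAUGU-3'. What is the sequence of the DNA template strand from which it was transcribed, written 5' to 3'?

Replace U with T to get the coding DNA strand: CAGCTGTTGCACGATGATCCCTTTCGACATAGAGTCTGCACCTAGTTGGCAACATGTATTATTACCTAAATTCATAGTTATGT. The template strand is its reverse complement (complement GTCGACAACGTGCTACTAGGGAAAGCTGTATCTCAGACGTGGATCAACCGTTGTACATAATAATGGATTTAAGTATCAATACA, then reverse).

5′-ACATAACTATGAATTTAGGTAATAATACATGTTGCCAACTAGGTGCAGACTCTATGTCGAAAGGGATCATCGTGCAACAGCTG-3′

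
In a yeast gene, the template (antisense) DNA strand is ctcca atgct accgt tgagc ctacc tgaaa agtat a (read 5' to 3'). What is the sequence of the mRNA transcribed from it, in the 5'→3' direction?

5'-UAUACUUUUCAGGUAGGCUCAACGGUAGCAUUGGAG-3'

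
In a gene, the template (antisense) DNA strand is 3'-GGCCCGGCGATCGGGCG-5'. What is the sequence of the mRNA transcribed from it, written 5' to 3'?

5'-CCGGGCCGCUAGCCCGC-3'

Reading the template 3'→5' as shown, RNA polymerase pairs each base (A→U, T→A, G↔C) to build mRNA 5'→3' directly.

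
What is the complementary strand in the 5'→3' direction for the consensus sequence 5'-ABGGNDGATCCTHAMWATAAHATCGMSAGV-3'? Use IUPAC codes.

Standard pairs A↔T, G↔C; ambiguity codes pair M↔K, W↔W, S↔S, B↔V, D↔H, N↔N. Complement (TVCCNHCTAGGADTKWTATTDTAGCKSTCB), then reverse for 5'→3'.

5'-BCTSKCGATDTTATWKTDAGGATCHNCCVT-3'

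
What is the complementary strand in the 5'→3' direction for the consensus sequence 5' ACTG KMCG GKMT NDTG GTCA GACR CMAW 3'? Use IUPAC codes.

Standard pairs A↔T, G↔C; ambiguity codes pair R↔Y, M↔K, W↔W, D↔H, N↔N. Complement (TGACMKGCCMKANHACCAGTCTGYGKTW), then reverse for 5'→3'.

5'-WTKGYGTCTGACCAHNAKMCCGKMCAGT-3'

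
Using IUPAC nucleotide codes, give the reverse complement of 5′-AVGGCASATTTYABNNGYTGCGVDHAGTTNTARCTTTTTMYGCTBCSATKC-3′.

5'-GMATSGVAGCRKAAAAAGYTANAACTDHBCGCARCNNVTRAAATSTGCCBT-3'

Standard pairs A↔T, G↔C; ambiguity codes pair R↔Y, M↔K, S↔S, B↔V, D↔H, N↔N. Complement (TBCCGTSTAAARTVNNCRACGCBHDTCAANATYGAAAAAKRCGAVGSTAMG), then reverse for 5'→3'.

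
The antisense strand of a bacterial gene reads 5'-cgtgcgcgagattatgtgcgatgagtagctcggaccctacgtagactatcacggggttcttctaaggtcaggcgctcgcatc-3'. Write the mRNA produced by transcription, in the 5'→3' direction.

RNA polymerase reads the template 3'→5' and synthesizes mRNA 5'→3' by base-pairing (A→U, T→A, G↔C). The complement of the template is GCACGCGCTCTAATACACGCTACTCATCGAGCCTGGGATGCATCTGATAGTGCCCCAAGAAGATTCCAGTCCGCGAGCGTAG; antiparallel, so 5'→3' the coding strand is GATGCGAGCGCCTGACCTTAGAAGAACCCCGTGATAGTCTACGTAGGGTCCGAGCTACTCATCGCACATAATCTCGCGCACG. Replace T with U for the mRNA.

5'-GAUGCGAGCGCCUGACCUUAGAAGAACCCCGUGAUAGUCUACGUAGGGUCCGAGCUACUCAUCGCACAUAAUCUCGCGCACG-3'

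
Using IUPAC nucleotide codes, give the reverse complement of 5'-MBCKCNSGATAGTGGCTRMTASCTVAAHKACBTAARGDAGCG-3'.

Standard pairs A↔T, G↔C; ambiguity codes pair R↔Y, M↔K, S↔S, B↔V, D↔H, N↔N. Complement (KVGMGNSCTATCACCGAYKATSGABTTDMTGVATTYCHTCGC), then reverse for 5'→3'.

5'-CGCTHCYTTAVGTMDTTBAGSTAKYAGCCACTATCSNGMGVK-3'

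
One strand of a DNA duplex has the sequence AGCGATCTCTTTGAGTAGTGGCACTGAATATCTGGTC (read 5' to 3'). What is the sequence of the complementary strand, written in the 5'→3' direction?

The complement of AGCGATCTCTTTGAGTAGTGGCACTGAATATCTGGTC is TCGCTAGAGAAACTCATCACCGTGACTTATAGACCAG (A↔T, G↔C). DNA strands are antiparallel, so the complementary strand runs 3'→5'; reversing gives the 5'→3' form.

5'-GACCAGATATTCAGTGCCACTACTCAAAGAGATCGCT-3'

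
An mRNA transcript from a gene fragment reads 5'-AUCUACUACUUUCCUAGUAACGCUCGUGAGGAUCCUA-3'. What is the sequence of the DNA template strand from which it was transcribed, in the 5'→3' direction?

Replace U with T to get the coding DNA strand: ATCTACTACTTTCCTAGTAACGCTCGTGAGGATCCTA. The template strand is its reverse complement (complement TAGATGATGAAAGGATCATTGCGAGCACTCCTAGGAT, then reverse).

5'-TAGGATCCTCACGAGCGTTACTAGGAAAGTAGTAGAT-3'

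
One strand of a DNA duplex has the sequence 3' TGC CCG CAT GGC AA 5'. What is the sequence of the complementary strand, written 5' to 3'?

The strand is given 3'→5', so its complement runs 5'→3' in the same left-to-right order: pair each base A↔T, G↔C.

5'-ACGGGCGTACCGTT-3'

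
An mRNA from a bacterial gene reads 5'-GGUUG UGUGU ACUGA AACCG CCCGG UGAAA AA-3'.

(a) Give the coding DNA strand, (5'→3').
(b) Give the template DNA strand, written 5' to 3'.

(a) The coding strand matches the mRNA with U→T.
(b) The template strand is the reverse complement of the coding strand.

(a) 5'-GGTTGTGTGTACTGAAACCGCCCGGTGAAAAA-3'
(b) 5'-TTTTTCACCGGGCGGTTTCAGTACACACAACC-3'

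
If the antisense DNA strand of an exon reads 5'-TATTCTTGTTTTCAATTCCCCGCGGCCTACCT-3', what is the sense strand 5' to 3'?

The coding strand is complementary and antiparallel to the template: take the complement (A↔T, G↔C) and reverse.

5'-AGGTAGGCCGCGGGGAATTGAAAACAAGAATA-3'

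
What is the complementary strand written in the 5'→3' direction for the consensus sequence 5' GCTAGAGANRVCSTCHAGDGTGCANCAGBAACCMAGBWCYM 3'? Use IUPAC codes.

5'-KRGWVCTKGGTTVCTGNTGCACHCTDGASGBYNTCTCTAGC-3'

Standard pairs A↔T, G↔C; ambiguity codes pair R↔Y, M↔K, W↔W, S↔S, B↔V, D↔H, N↔N. Complement (CGATCTCTNYBGSAGDTCHCACGTNGTCVTTGGKTCVWGRK), then reverse for 5'→3'.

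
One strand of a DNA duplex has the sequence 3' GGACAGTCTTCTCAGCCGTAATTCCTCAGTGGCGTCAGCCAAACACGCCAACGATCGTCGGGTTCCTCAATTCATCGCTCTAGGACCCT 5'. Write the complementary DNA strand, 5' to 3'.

The strand is given 3'→5', so its complement runs 5'→3' in the same left-to-right order: pair each base A↔T, G↔C.

5'-CCTGTCAGAAGAGTCGGCATTAAGGAGTCACCGCAGTCGGTTTGTGCGGTTGCTAGCAGCCCAAGGAGTTAAGTAGCGAGATCCTGGGA-3'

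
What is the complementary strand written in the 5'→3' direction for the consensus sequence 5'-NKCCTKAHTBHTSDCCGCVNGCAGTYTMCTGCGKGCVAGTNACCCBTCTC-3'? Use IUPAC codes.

Standard pairs A↔T, G↔C; ambiguity codes pair Y↔R, M↔K, S↔S, B↔V, D↔H, N↔N. Complement (NMGGAMTDAVDASHGGCGBNCGTCARAKGACGCMCGBTCANTGGGVAGAG), then reverse for 5'→3'.

5'-GAGAVGGGTNACTBGCMCGCAGKARACTGCNBGCGGHSADVADTMAGGMN-3'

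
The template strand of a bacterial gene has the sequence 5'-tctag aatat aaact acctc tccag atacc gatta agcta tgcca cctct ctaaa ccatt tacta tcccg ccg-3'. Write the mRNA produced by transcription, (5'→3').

The mRNA has the sequence of the coding strand (reverse complement of the template) with T→U. Reverse complement of TCTAGAATATAAACTACCTCTCCAGATACCGATTAAGCTATGCCACCTCTCTAAACCATTTACTATCCCGCCG is CGGCGGGATAGTAAATGGTTTAGAGAGGTGGCATAGCTTAATCGGTATCTGGAGAGGTAGTTTATATTCTAGA; then T→U.

5'-CGGCGGGAUAGUAAAUGGUUUAGAGAGGUGGCAUAGCUUAAUCGGUAUCUGGAGAGGUAGUUUAUAUUCUAGA-3'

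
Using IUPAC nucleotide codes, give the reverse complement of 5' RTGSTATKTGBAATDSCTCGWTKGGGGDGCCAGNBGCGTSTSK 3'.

5'-MSASACGCVNCTGGCHCCCCMAWCGAGSHATTVCAMATASCAY-3'

Standard pairs A↔T, G↔C; ambiguity codes pair R↔Y, K↔M, W↔W, S↔S, B↔V, D↔H, N↔N. Complement (YACSATAMACVTTAHSGAGCWAMCCCCHCGGTCNVCGCASASM), then reverse for 5'→3'.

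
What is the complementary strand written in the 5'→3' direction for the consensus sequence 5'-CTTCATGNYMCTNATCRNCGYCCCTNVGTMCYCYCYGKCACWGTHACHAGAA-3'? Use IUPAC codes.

Standard pairs A↔T, G↔C; ambiguity codes pair R↔Y, M↔K, W↔W, H↔D, V↔B, N↔N. Complement (GAAGTACNRKGANTAGYNGCRGGGANBCAKGRGRGRCMGTGWCADTGDTCTT), then reverse for 5'→3'.

5'-TTCTDGTDACWGTGMCRGRGRGKACBNAGGGRCGNYGATNAGKRNCATGAAG-3'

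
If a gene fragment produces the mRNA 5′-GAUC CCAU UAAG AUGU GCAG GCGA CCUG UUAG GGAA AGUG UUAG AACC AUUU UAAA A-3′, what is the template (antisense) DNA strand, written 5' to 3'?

Replace U with T to get the coding DNA strand: GATCCCATTAAGATGTGCAGGCGACCTGTTAGGGAAAGTGTTAGAACCATTTTAAAA. The template strand is its reverse complement (complement CTAGGGTAATTCTACACGTCCGCTGGACAATCCCTTTCACAATCTTGGTAAAATTTT, then reverse).

5'-TTTTAAAATGGTTCTAACACTTTCCCTAACAGGTCGCCTGCACATCTTAATGGGATC-3'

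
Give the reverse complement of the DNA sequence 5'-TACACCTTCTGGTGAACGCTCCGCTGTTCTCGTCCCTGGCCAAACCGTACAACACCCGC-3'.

5'-GCGGGTGTTGTACGGTTTGGCCAGGGACGAGAACAGCGGAGCGTTCACCAGAAGGTGTA-3'

Complement each base (A↔T, G↔C): ATGTGGAAGACCACTTGCGAGGCGACAAGAGCAGGGACCGGTTTGGCATGTTGTGGGCG. Then reverse.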